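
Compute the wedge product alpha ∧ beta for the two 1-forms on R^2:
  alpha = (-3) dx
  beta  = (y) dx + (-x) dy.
alpha ∧ beta = (3*x) dx ∧ dy

Distribute the wedge, using dx_i ∧ dx_j = -dx_j ∧ dx_i and dx_i ∧ dx_i = 0. For each pair (i, j) with i < j, the coefficient of dx_i ∧ dx_j in alpha ∧ beta is (alpha_i * beta_j - alpha_j * beta_i). Collecting: alpha ∧ beta = (3*x) dx ∧ dy.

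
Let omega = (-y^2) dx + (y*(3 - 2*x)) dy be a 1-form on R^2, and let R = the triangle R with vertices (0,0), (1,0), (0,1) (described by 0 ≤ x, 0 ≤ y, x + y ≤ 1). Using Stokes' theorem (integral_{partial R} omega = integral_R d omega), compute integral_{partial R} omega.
integral_(partial R) omega = 0

Stokes: integral_partial_R omega = integral_R d omega with d omega = (∂Q/∂x - ∂P/∂y) dx ∧ dy.
  ∂Q/∂x = -2*y
  ∂P/∂y = -2*y
  integrand = ∂Q/∂x - ∂P/∂y = 0.
Integrating over R: integral_0^1 integral_0^{1-x} (0) dy dx = 0.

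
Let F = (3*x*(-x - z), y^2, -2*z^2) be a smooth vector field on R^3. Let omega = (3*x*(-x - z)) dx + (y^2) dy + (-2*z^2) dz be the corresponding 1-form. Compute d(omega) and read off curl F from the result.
d(omega) = (0) dy ∧ dz + (-3*x) dz ∧ dx + (0) dx ∧ dy; curl F = (0, -3*x, 0)

d omega = sum_{i<j} (∂f_j/∂x_i - ∂f_i/∂x_j) dx_i ∧ dx_j. Under the identification (dy ∧ dz, dz ∧ dx, dx ∧ dy) ↔ (e_x, e_y, e_z), the coefficients are exactly the components of curl F. Compute:
  ∂R/∂y - ∂Q/∂z = (0) - (0) = 0
  ∂P/∂z - ∂R/∂x = (-3*x) - (0) = -3*x
  ∂Q/∂x - ∂P/∂y = (0) - (0) = 0.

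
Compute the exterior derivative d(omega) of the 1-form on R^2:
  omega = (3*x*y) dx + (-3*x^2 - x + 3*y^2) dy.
d(omega) = (-9*x - 1) dx ∧ dy

For a 1-form omega = sum_i f_i dx_i, the exterior derivative is
  d(omega) = sum_{i < j} (∂f_j/∂x_i - ∂f_i/∂x_j) dx_i ∧ dx_j.
  coefficient of dx ∧ dy: ∂f_2/∂x - ∂f_1/∂y = ∂(-3*x^2 - x + 3*y^2)/∂x - ∂(3*x*y)/∂y = -9*x - 1
Assembling: d(omega) = (-9*x - 1) dx ∧ dy.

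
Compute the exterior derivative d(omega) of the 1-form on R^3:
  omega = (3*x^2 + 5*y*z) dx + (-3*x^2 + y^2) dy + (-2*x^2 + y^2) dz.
d(omega) = (-6*x - 5*z) dx ∧ dy + (-4*x - 5*y) dx ∧ dz + (2*y) dy ∧ dz

For a 1-form omega = sum_i f_i dx_i, the exterior derivative is
  d(omega) = sum_{i < j} (∂f_j/∂x_i - ∂f_i/∂x_j) dx_i ∧ dx_j.
  coefficient of dx ∧ dy: ∂f_2/∂x - ∂f_1/∂y = ∂(-3*x^2 + y^2)/∂x - ∂(3*x^2 + 5*y*z)/∂y = -6*x - 5*z
  coefficient of dx ∧ dz: ∂f_3/∂x - ∂f_1/∂z = ∂(-2*x^2 + y^2)/∂x - ∂(3*x^2 + 5*y*z)/∂z = -4*x - 5*y
  coefficient of dy ∧ dz: ∂f_3/∂y - ∂f_2/∂z = ∂(-2*x^2 + y^2)/∂y - ∂(-3*x^2 + y^2)/∂z = 2*y
Assembling: d(omega) = (-6*x - 5*z) dx ∧ dy + (-4*x - 5*y) dx ∧ dz + (2*y) dy ∧ dz.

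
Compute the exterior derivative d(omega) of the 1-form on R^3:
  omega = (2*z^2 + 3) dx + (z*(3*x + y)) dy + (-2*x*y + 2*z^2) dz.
d(omega) = (3*z) dx ∧ dy + (-2*y - 4*z) dx ∧ dz + (-5*x - y) dy ∧ dz

For a 1-form omega = sum_i f_i dx_i, the exterior derivative is
  d(omega) = sum_{i < j} (∂f_j/∂x_i - ∂f_i/∂x_j) dx_i ∧ dx_j.
  coefficient of dx ∧ dy: ∂f_2/∂x - ∂f_1/∂y = ∂(z*(3*x + y))/∂x - ∂(2*z^2 + 3)/∂y = 3*z
  coefficient of dx ∧ dz: ∂f_3/∂x - ∂f_1/∂z = ∂(-2*x*y + 2*z^2)/∂x - ∂(2*z^2 + 3)/∂z = -2*y - 4*z
  coefficient of dy ∧ dz: ∂f_3/∂y - ∂f_2/∂z = ∂(-2*x*y + 2*z^2)/∂y - ∂(z*(3*x + y))/∂z = -5*x - y
Assembling: d(omega) = (3*z) dx ∧ dy + (-2*y - 4*z) dx ∧ dz + (-5*x - y) dy ∧ dz.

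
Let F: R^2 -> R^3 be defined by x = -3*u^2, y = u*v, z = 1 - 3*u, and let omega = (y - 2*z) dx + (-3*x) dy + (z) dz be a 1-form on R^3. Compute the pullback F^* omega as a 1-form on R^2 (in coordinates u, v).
F^* omega = (3*u^2*v - 36*u^2 + 21*u - 3) du + (9*u^3) dv

Using F^*(f dg) = (f ∘ F) d(g ∘ F), substitute each coordinate x_i by F_i(u, v) in f_i, and replace dx_i by d F_i = (∂F_i/∂u) du + (∂F_i/∂v) dv.
  For the x component: f_1(F) = u*v + 6*u - 2; d F_1 = (-6*u) du + (0) dv
  For the y component: f_2(F) = 9*u^2; d F_2 = (v) du + (u) dv
  For the z component: f_3(F) = 1 - 3*u; d F_3 = (-3) du + (0) dv
Combining and collecting du, dv coefficients:
  coeff of du: 3*u^2*v - 36*u^2 + 21*u - 3
  coeff of dv: 9*u^3
F^* omega = (3*u^2*v - 36*u^2 + 21*u - 3) du + (9*u^3) dv.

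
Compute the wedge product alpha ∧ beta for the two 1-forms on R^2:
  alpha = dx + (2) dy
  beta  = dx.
alpha ∧ beta = (-2) dx ∧ dy

Distribute the wedge, using dx_i ∧ dx_j = -dx_j ∧ dx_i and dx_i ∧ dx_i = 0. For each pair (i, j) with i < j, the coefficient of dx_i ∧ dx_j in alpha ∧ beta is (alpha_i * beta_j - alpha_j * beta_i). Collecting: alpha ∧ beta = (-2) dx ∧ dy.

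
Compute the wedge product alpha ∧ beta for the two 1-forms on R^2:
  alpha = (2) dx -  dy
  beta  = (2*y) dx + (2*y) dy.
alpha ∧ beta = (6*y) dx ∧ dy

Distribute the wedge, using dx_i ∧ dx_j = -dx_j ∧ dx_i and dx_i ∧ dx_i = 0. For each pair (i, j) with i < j, the coefficient of dx_i ∧ dx_j in alpha ∧ beta is (alpha_i * beta_j - alpha_j * beta_i). Collecting: alpha ∧ beta = (6*y) dx ∧ dy.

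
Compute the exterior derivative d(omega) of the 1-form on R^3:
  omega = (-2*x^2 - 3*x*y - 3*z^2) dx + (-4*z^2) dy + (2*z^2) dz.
d(omega) = (3*x) dx ∧ dy + (6*z) dx ∧ dz + (8*z) dy ∧ dz

For a 1-form omega = sum_i f_i dx_i, the exterior derivative is
  d(omega) = sum_{i < j} (∂f_j/∂x_i - ∂f_i/∂x_j) dx_i ∧ dx_j.
  coefficient of dx ∧ dy: ∂f_2/∂x - ∂f_1/∂y = ∂(-4*z^2)/∂x - ∂(-2*x^2 - 3*x*y - 3*z^2)/∂y = 3*x
  coefficient of dx ∧ dz: ∂f_3/∂x - ∂f_1/∂z = ∂(2*z^2)/∂x - ∂(-2*x^2 - 3*x*y - 3*z^2)/∂z = 6*z
  coefficient of dy ∧ dz: ∂f_3/∂y - ∂f_2/∂z = ∂(2*z^2)/∂y - ∂(-4*z^2)/∂z = 8*z
Assembling: d(omega) = (3*x) dx ∧ dy + (6*z) dx ∧ dz + (8*z) dy ∧ dz.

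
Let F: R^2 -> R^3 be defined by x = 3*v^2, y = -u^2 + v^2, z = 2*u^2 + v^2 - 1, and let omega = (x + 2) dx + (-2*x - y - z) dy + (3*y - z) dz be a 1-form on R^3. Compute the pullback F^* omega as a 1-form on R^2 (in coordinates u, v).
F^* omega = (2*u*(-9*u^2 + 12*v^2 + 1)) du + (2*v*(-6*u^2 + 3*v^2 + 8)) dv

Using F^*(f dg) = (f ∘ F) d(g ∘ F), substitute each coordinate x_i by F_i(u, v) in f_i, and replace dx_i by d F_i = (∂F_i/∂u) du + (∂F_i/∂v) dv.
  For the x component: f_1(F) = 3*v^2 + 2; d F_1 = (0) du + (6*v) dv
  For the y component: f_2(F) = -u^2 - 8*v^2 + 1; d F_2 = (-2*u) du + (2*v) dv
  For the z component: f_3(F) = -5*u^2 + 2*v^2 + 1; d F_3 = (4*u) du + (2*v) dv
Combining and collecting du, dv coefficients:
  coeff of du: 2*u*(-9*u^2 + 12*v^2 + 1)
  coeff of dv: 2*v*(-6*u^2 + 3*v^2 + 8)
F^* omega = (2*u*(-9*u^2 + 12*v^2 + 1)) du + (2*v*(-6*u^2 + 3*v^2 + 8)) dv.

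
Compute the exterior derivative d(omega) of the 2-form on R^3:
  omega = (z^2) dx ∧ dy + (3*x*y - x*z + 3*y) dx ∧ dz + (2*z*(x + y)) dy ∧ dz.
d(omega) = (-3*x + 4*z - 3) dx ∧ dy ∧ dz

For a 2-form omega = sum_{i<j} g_{ij} dx_i ∧ dx_j, the exterior derivative is
  d(omega) = sum_{i<j} d(g_{ij}) ∧ dx_i ∧ dx_j = sum_{i<j, k} (∂g_{ij}/∂x_k) dx_k ∧ dx_i ∧ dx_j.
Expand each term, using dx_k ∧ dx_i ∧ dx_j = sgn(permutation) dx_{(a)} ∧ dx_{(b)} ∧ dx_{(c)} with (a < b < c) sorted:
  d(z^2) includes (∂/∂z)(z^2) dz = (2*z) dz, which multiplied by dx ∧ dy gives (2*z) dx ∧ dy ∧ dz
  d(3*x*y - x*z + 3*y) includes (∂/∂y)(3*x*y - x*z + 3*y) dy = (3*x + 3) dy, which multiplied by dx ∧ dz gives (-3*x - 3) dx ∧ dy ∧ dz
  d(2*z*(x + y)) includes (∂/∂x)(2*z*(x + y)) dx = (2*z) dx, which multiplied by dy ∧ dz gives (2*z) dx ∧ dy ∧ dz
Collecting like 3-forms: d(omega) = (-3*x + 4*z - 3) dx ∧ dy ∧ dz.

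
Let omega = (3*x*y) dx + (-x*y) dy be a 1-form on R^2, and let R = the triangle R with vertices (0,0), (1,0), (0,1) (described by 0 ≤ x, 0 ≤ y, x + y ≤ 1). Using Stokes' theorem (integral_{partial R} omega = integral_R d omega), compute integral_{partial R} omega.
integral_(partial R) omega = -2/3

Stokes: integral_partial_R omega = integral_R d omega with d omega = (∂Q/∂x - ∂P/∂y) dx ∧ dy.
  ∂Q/∂x = -y
  ∂P/∂y = 3*x
  integrand = ∂Q/∂x - ∂P/∂y = -3*x - y.
Integrating over R: integral_0^1 integral_0^{1-x} (-3*x - y) dy dx = -2/3.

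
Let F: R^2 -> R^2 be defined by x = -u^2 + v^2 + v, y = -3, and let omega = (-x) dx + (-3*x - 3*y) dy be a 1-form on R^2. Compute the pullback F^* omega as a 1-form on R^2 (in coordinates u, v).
F^* omega = (2*u*(-u^2 + v^2 + v)) du + (2*u^2*v + u^2 - 2*v^3 - 3*v^2 - v) dv

Using F^*(f dg) = (f ∘ F) d(g ∘ F), substitute each coordinate x_i by F_i(u, v) in f_i, and replace dx_i by d F_i = (∂F_i/∂u) du + (∂F_i/∂v) dv.
  For the x component: f_1(F) = u^2 - v^2 - v; d F_1 = (-2*u) du + (2*v + 1) dv
  For the y component: f_2(F) = 3*u^2 - 3*v^2 - 3*v + 9; d F_2 = (0) du + (0) dv
Combining and collecting du, dv coefficients:
  coeff of du: 2*u*(-u^2 + v^2 + v)
  coeff of dv: 2*u^2*v + u^2 - 2*v^3 - 3*v^2 - v
F^* omega = (2*u*(-u^2 + v^2 + v)) du + (2*u^2*v + u^2 - 2*v^3 - 3*v^2 - v) dv.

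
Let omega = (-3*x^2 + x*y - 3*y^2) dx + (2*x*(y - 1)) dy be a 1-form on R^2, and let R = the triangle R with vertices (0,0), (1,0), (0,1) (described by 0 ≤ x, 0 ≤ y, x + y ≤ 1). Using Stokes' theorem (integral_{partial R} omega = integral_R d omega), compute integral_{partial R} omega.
integral_(partial R) omega = 1/6

Stokes: integral_partial_R omega = integral_R d omega with d omega = (∂Q/∂x - ∂P/∂y) dx ∧ dy.
  ∂Q/∂x = 2*y - 2
  ∂P/∂y = x - 6*y
  integrand = ∂Q/∂x - ∂P/∂y = -x + 8*y - 2.
Integrating over R: integral_0^1 integral_0^{1-x} (-x + 8*y - 2) dy dx = 1/6.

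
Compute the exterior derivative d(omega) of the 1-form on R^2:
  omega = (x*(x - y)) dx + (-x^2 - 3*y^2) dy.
d(omega) = (-x) dx ∧ dy

For a 1-form omega = sum_i f_i dx_i, the exterior derivative is
  d(omega) = sum_{i < j} (∂f_j/∂x_i - ∂f_i/∂x_j) dx_i ∧ dx_j.
  coefficient of dx ∧ dy: ∂f_2/∂x - ∂f_1/∂y = ∂(-x^2 - 3*y^2)/∂x - ∂(x*(x - y))/∂y = -x
Assembling: d(omega) = (-x) dx ∧ dy.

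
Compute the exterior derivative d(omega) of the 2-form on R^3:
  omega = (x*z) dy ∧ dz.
d(omega) = (z) dx ∧ dy ∧ dz

For a 2-form omega = sum_{i<j} g_{ij} dx_i ∧ dx_j, the exterior derivative is
  d(omega) = sum_{i<j} d(g_{ij}) ∧ dx_i ∧ dx_j = sum_{i<j, k} (∂g_{ij}/∂x_k) dx_k ∧ dx_i ∧ dx_j.
Expand each term, using dx_k ∧ dx_i ∧ dx_j = sgn(permutation) dx_{(a)} ∧ dx_{(b)} ∧ dx_{(c)} with (a < b < c) sorted:
  d(x*z) includes (∂/∂x)(x*z) dx = (z) dx, which multiplied by dy ∧ dz gives (z) dx ∧ dy ∧ dz
Collecting like 3-forms: d(omega) = (z) dx ∧ dy ∧ dz.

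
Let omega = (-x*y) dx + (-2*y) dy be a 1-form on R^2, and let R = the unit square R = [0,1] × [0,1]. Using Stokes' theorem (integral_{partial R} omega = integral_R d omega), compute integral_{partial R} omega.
integral_(partial R) omega = 1/2

Stokes: integral_partial_R omega = integral_R d omega with d omega = (∂Q/∂x - ∂P/∂y) dx ∧ dy.
  ∂Q/∂x = 0
  ∂P/∂y = -x
  integrand = ∂Q/∂x - ∂P/∂y = x.
Integrating over R: integral_0^1 integral_0^1 (x) dx dy = 1/2.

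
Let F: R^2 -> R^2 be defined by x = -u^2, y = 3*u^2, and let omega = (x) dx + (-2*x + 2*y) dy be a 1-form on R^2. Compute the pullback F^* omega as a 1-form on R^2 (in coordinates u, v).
F^* omega = (50*u^3) du

Using F^*(f dg) = (f ∘ F) d(g ∘ F), substitute each coordinate x_i by F_i(u, v) in f_i, and replace dx_i by d F_i = (∂F_i/∂u) du + (∂F_i/∂v) dv.
  For the x component: f_1(F) = -u^2; d F_1 = (-2*u) du + (0) dv
  For the y component: f_2(F) = 8*u^2; d F_2 = (6*u) du + (0) dv
Combining and collecting du, dv coefficients:
  coeff of du: 50*u^3
  coeff of dv: 0
F^* omega = (50*u^3) du.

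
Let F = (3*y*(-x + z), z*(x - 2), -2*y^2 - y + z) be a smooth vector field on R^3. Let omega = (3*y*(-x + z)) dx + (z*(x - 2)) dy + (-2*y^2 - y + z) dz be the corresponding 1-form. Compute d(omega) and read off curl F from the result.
d(omega) = (-x - 4*y + 1) dy ∧ dz + (3*y) dz ∧ dx + (3*x - 2*z) dx ∧ dy; curl F = (-x - 4*y + 1, 3*y, 3*x - 2*z)

d omega = sum_{i<j} (∂f_j/∂x_i - ∂f_i/∂x_j) dx_i ∧ dx_j. Under the identification (dy ∧ dz, dz ∧ dx, dx ∧ dy) ↔ (e_x, e_y, e_z), the coefficients are exactly the components of curl F. Compute:
  ∂R/∂y - ∂Q/∂z = (-4*y - 1) - (x - 2) = -x - 4*y + 1
  ∂P/∂z - ∂R/∂x = (3*y) - (0) = 3*y
  ∂Q/∂x - ∂P/∂y = (z) - (-3*x + 3*z) = 3*x - 2*z.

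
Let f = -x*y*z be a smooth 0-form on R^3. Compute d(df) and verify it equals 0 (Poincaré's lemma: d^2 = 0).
d(df) = 0

Step 1: df = sum_i (∂f/∂x_i) dx_i = (-y*z) dx + (-x*z) dy + (-x*y) dz.
Step 2: Apply d again. Using the 1-form formula, the coefficient of dx ∧ dy in d(df) is ∂^2 f/∂x ∂y - ∂^2 f/∂y ∂x = (-z) - (-z) = 0 (equality of mixed partials for smooth f).
Similarly for dx ∧ dz and dy ∧ dz — all coefficients vanish. So d(df) = 0.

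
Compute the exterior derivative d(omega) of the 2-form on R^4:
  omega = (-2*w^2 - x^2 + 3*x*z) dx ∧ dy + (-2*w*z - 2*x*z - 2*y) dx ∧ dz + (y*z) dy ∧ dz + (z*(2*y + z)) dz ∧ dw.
d(omega) = (3*x + 2) dx ∧ dy ∧ dz + (-4*w) dx ∧ dy ∧ dw + (-2*z) dx ∧ dz ∧ dw + (2*z) dy ∧ dz ∧ dw

For a 2-form omega = sum_{i<j} g_{ij} dx_i ∧ dx_j, the exterior derivative is
  d(omega) = sum_{i<j} d(g_{ij}) ∧ dx_i ∧ dx_j = sum_{i<j, k} (∂g_{ij}/∂x_k) dx_k ∧ dx_i ∧ dx_j.
Expand each term, using dx_k ∧ dx_i ∧ dx_j = sgn(permutation) dx_{(a)} ∧ dx_{(b)} ∧ dx_{(c)} with (a < b < c) sorted:
  d(-2*w^2 - x^2 + 3*x*z) includes (∂/∂z)(-2*w^2 - x^2 + 3*x*z) dz = (3*x) dz, which multiplied by dx ∧ dy gives (3*x) dx ∧ dy ∧ dz
  d(-2*w^2 - x^2 + 3*x*z) includes (∂/∂w)(-2*w^2 - x^2 + 3*x*z) dw = (-4*w) dw, which multiplied by dx ∧ dy gives (-4*w) dx ∧ dy ∧ dw
  d(-2*w*z - 2*x*z - 2*y) includes (∂/∂y)(-2*w*z - 2*x*z - 2*y) dy = (-2) dy, which multiplied by dx ∧ dz gives (2) dx ∧ dy ∧ dz
  d(-2*w*z - 2*x*z - 2*y) includes (∂/∂w)(-2*w*z - 2*x*z - 2*y) dw = (-2*z) dw, which multiplied by dx ∧ dz gives (-2*z) dx ∧ dz ∧ dw
  d(z*(2*y + z)) includes (∂/∂y)(z*(2*y + z)) dy = (2*z) dy, which multiplied by dz ∧ dw gives (2*z) dy ∧ dz ∧ dw
Collecting like 3-forms: d(omega) = (3*x + 2) dx ∧ dy ∧ dz + (-4*w) dx ∧ dy ∧ dw + (-2*z) dx ∧ dz ∧ dw + (2*z) dy ∧ dz ∧ dw.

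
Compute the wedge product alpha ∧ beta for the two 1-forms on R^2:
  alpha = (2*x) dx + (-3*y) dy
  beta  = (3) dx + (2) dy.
alpha ∧ beta = (4*x + 9*y) dx ∧ dy

Distribute the wedge, using dx_i ∧ dx_j = -dx_j ∧ dx_i and dx_i ∧ dx_i = 0. For each pair (i, j) with i < j, the coefficient of dx_i ∧ dx_j in alpha ∧ beta is (alpha_i * beta_j - alpha_j * beta_i). Collecting: alpha ∧ beta = (4*x + 9*y) dx ∧ dy.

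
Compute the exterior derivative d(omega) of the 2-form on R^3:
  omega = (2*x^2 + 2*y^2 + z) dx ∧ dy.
d(omega) = (1) dx ∧ dy ∧ dz

For a 2-form omega = sum_{i<j} g_{ij} dx_i ∧ dx_j, the exterior derivative is
  d(omega) = sum_{i<j} d(g_{ij}) ∧ dx_i ∧ dx_j = sum_{i<j, k} (∂g_{ij}/∂x_k) dx_k ∧ dx_i ∧ dx_j.
Expand each term, using dx_k ∧ dx_i ∧ dx_j = sgn(permutation) dx_{(a)} ∧ dx_{(b)} ∧ dx_{(c)} with (a < b < c) sorted:
  d(2*x^2 + 2*y^2 + z) includes (∂/∂z)(2*x^2 + 2*y^2 + z) dz = (1) dz, which multiplied by dx ∧ dy gives (1) dx ∧ dy ∧ dz
Collecting like 3-forms: d(omega) = (1) dx ∧ dy ∧ dz.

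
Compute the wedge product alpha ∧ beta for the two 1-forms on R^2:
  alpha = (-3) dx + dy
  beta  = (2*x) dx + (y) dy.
alpha ∧ beta = (-2*x - 3*y) dx ∧ dy

Distribute the wedge, using dx_i ∧ dx_j = -dx_j ∧ dx_i and dx_i ∧ dx_i = 0. For each pair (i, j) with i < j, the coefficient of dx_i ∧ dx_j in alpha ∧ beta is (alpha_i * beta_j - alpha_j * beta_i). Collecting: alpha ∧ beta = (-2*x - 3*y) dx ∧ dy.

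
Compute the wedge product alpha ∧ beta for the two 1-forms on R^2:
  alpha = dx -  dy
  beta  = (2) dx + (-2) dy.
alpha ∧ beta = 0

Distribute the wedge, using dx_i ∧ dx_j = -dx_j ∧ dx_i and dx_i ∧ dx_i = 0. For each pair (i, j) with i < j, the coefficient of dx_i ∧ dx_j in alpha ∧ beta is (alpha_i * beta_j - alpha_j * beta_i). Collecting: alpha ∧ beta = 0.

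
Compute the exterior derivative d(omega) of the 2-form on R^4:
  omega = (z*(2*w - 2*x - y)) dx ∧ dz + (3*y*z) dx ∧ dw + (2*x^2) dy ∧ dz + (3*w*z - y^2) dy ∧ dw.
d(omega) = (4*x + z) dx ∧ dy ∧ dz + (-3*y + 2*z) dx ∧ dz ∧ dw + (-3*z) dx ∧ dy ∧ dw + (-3*w) dy ∧ dz ∧ dw

For a 2-form omega = sum_{i<j} g_{ij} dx_i ∧ dx_j, the exterior derivative is
  d(omega) = sum_{i<j} d(g_{ij}) ∧ dx_i ∧ dx_j = sum_{i<j, k} (∂g_{ij}/∂x_k) dx_k ∧ dx_i ∧ dx_j.
Expand each term, using dx_k ∧ dx_i ∧ dx_j = sgn(permutation) dx_{(a)} ∧ dx_{(b)} ∧ dx_{(c)} with (a < b < c) sorted:
  d(z*(2*w - 2*x - y)) includes (∂/∂y)(z*(2*w - 2*x - y)) dy = (-z) dy, which multiplied by dx ∧ dz gives (z) dx ∧ dy ∧ dz
  d(z*(2*w - 2*x - y)) includes (∂/∂w)(z*(2*w - 2*x - y)) dw = (2*z) dw, which multiplied by dx ∧ dz gives (2*z) dx ∧ dz ∧ dw
  d(3*y*z) includes (∂/∂y)(3*y*z) dy = (3*z) dy, which multiplied by dx ∧ dw gives (-3*z) dx ∧ dy ∧ dw
  d(3*y*z) includes (∂/∂z)(3*y*z) dz = (3*y) dz, which multiplied by dx ∧ dw gives (-3*y) dx ∧ dz ∧ dw
  d(2*x^2) includes (∂/∂x)(2*x^2) dx = (4*x) dx, which multiplied by dy ∧ dz gives (4*x) dx ∧ dy ∧ dz
  d(3*w*z - y^2) includes (∂/∂z)(3*w*z - y^2) dz = (3*w) dz, which multiplied by dy ∧ dw gives (-3*w) dy ∧ dz ∧ dw
Collecting like 3-forms: d(omega) = (4*x + z) dx ∧ dy ∧ dz + (-3*y + 2*z) dx ∧ dz ∧ dw + (-3*z) dx ∧ dy ∧ dw + (-3*w) dy ∧ dz ∧ dw.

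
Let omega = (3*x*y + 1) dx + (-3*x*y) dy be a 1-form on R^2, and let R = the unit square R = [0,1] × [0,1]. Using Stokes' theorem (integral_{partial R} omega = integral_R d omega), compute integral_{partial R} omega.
integral_(partial R) omega = -3

Stokes: integral_partial_R omega = integral_R d omega with d omega = (∂Q/∂x - ∂P/∂y) dx ∧ dy.
  ∂Q/∂x = -3*y
  ∂P/∂y = 3*x
  integrand = ∂Q/∂x - ∂P/∂y = -3*x - 3*y.
Integrating over R: integral_0^1 integral_0^1 (-3*x - 3*y) dx dy = -3.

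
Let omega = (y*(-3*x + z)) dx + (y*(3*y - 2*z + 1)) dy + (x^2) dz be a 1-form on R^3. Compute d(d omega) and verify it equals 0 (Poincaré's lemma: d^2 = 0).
d(d omega) = 0

Step 1: d omega = sum_{i<j} (∂f_j/∂x_i - ∂f_i/∂x_j) dx_i ∧ dx_j:
  coeff of dx ∧ dy: 3*x - z
  coeff of dx ∧ dz: 2*x - y
  coeff of dy ∧ dz: 2*y
Step 2: Apply d again to each 2-form coefficient. The only possible 3-form in R^3 is dx ∧ dy ∧ dz, with coefficient
  ∂(coeff of dy∧dz)/∂x - ∂(coeff of dx∧dz)/∂y + ∂(coeff of dx∧dy)/∂z
  = ∂/∂x (2*y) - ∂/∂y (2*x - y) + ∂/∂z (3*x - z).
Each of these terms simplifies to sums of mixed partials that cancel in pairs. The result is 0 (by equality of mixed partials for smooth functions — Schwarz / Clairaut).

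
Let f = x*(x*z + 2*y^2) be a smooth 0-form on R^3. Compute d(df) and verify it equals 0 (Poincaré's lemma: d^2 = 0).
d(df) = 0

Step 1: df = sum_i (∂f/∂x_i) dx_i = (2*x*z + 2*y^2) dx + (4*x*y) dy + (x^2) dz.
Step 2: Apply d again. Using the 1-form formula, the coefficient of dx ∧ dy in d(df) is ∂^2 f/∂x ∂y - ∂^2 f/∂y ∂x = (4*y) - (4*y) = 0 (equality of mixed partials for smooth f).
Similarly for dx ∧ dz and dy ∧ dz — all coefficients vanish. So d(df) = 0.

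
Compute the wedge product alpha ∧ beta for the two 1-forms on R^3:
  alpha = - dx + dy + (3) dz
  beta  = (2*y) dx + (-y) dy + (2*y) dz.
alpha ∧ beta = (-y) dx ∧ dy + (-8*y) dx ∧ dz + (5*y) dy ∧ dz

Distribute the wedge, using dx_i ∧ dx_j = -dx_j ∧ dx_i and dx_i ∧ dx_i = 0. For each pair (i, j) with i < j, the coefficient of dx_i ∧ dx_j in alpha ∧ beta is (alpha_i * beta_j - alpha_j * beta_i). Collecting: alpha ∧ beta = (-y) dx ∧ dy + (-8*y) dx ∧ dz + (5*y) dy ∧ dz.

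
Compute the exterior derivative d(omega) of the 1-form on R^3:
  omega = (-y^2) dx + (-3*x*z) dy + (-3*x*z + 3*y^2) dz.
d(omega) = (2*y - 3*z) dx ∧ dy + (-3*z) dx ∧ dz + (3*x + 6*y) dy ∧ dz

For a 1-form omega = sum_i f_i dx_i, the exterior derivative is
  d(omega) = sum_{i < j} (∂f_j/∂x_i - ∂f_i/∂x_j) dx_i ∧ dx_j.
  coefficient of dx ∧ dy: ∂f_2/∂x - ∂f_1/∂y = ∂(-3*x*z)/∂x - ∂(-y^2)/∂y = 2*y - 3*z
  coefficient of dx ∧ dz: ∂f_3/∂x - ∂f_1/∂z = ∂(-3*x*z + 3*y^2)/∂x - ∂(-y^2)/∂z = -3*z
  coefficient of dy ∧ dz: ∂f_3/∂y - ∂f_2/∂z = ∂(-3*x*z + 3*y^2)/∂y - ∂(-3*x*z)/∂z = 3*x + 6*y
Assembling: d(omega) = (2*y - 3*z) dx ∧ dy + (-3*z) dx ∧ dz + (3*x + 6*y) dy ∧ dz.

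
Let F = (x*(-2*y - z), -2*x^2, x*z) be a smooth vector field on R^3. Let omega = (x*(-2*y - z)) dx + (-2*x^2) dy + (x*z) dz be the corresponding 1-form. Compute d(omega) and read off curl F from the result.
d(omega) = (0) dy ∧ dz + (-x - z) dz ∧ dx + (-2*x) dx ∧ dy; curl F = (0, -x - z, -2*x)

d omega = sum_{i<j} (∂f_j/∂x_i - ∂f_i/∂x_j) dx_i ∧ dx_j. Under the identification (dy ∧ dz, dz ∧ dx, dx ∧ dy) ↔ (e_x, e_y, e_z), the coefficients are exactly the components of curl F. Compute:
  ∂R/∂y - ∂Q/∂z = (0) - (0) = 0
  ∂P/∂z - ∂R/∂x = (-x) - (z) = -x - z
  ∂Q/∂x - ∂P/∂y = (-4*x) - (-2*x) = -2*x.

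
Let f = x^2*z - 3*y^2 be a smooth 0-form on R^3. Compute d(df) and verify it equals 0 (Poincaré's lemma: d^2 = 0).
d(df) = 0

Step 1: df = sum_i (∂f/∂x_i) dx_i = (2*x*z) dx + (-6*y) dy + (x^2) dz.
Step 2: Apply d again. Using the 1-form formula, the coefficient of dx ∧ dy in d(df) is ∂^2 f/∂x ∂y - ∂^2 f/∂y ∂x = (0) - (0) = 0 (equality of mixed partials for smooth f).
Similarly for dx ∧ dz and dy ∧ dz — all coefficients vanish. So d(df) = 0.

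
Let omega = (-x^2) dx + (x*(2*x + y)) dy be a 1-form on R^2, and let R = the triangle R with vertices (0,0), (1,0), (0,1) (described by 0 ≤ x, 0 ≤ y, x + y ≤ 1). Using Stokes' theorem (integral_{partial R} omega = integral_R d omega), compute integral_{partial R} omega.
integral_(partial R) omega = 5/6

Stokes: integral_partial_R omega = integral_R d omega with d omega = (∂Q/∂x - ∂P/∂y) dx ∧ dy.
  ∂Q/∂x = 4*x + y
  ∂P/∂y = 0
  integrand = ∂Q/∂x - ∂P/∂y = 4*x + y.
Integrating over R: integral_0^1 integral_0^{1-x} (4*x + y) dy dx = 5/6.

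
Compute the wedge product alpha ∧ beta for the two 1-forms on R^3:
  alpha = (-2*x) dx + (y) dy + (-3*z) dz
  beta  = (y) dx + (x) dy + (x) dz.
alpha ∧ beta = (-2*x^2 - y^2) dx ∧ dy + (-2*x^2 + 3*y*z) dx ∧ dz + (x*(y + 3*z)) dy ∧ dz

Distribute the wedge, using dx_i ∧ dx_j = -dx_j ∧ dx_i and dx_i ∧ dx_i = 0. For each pair (i, j) with i < j, the coefficient of dx_i ∧ dx_j in alpha ∧ beta is (alpha_i * beta_j - alpha_j * beta_i). Collecting: alpha ∧ beta = (-2*x^2 - y^2) dx ∧ dy + (-2*x^2 + 3*y*z) dx ∧ dz + (x*(y + 3*z)) dy ∧ dz.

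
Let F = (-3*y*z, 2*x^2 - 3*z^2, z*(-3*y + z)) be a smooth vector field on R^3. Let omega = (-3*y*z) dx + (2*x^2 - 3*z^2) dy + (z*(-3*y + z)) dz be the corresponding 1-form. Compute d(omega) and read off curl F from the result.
d(omega) = (3*z) dy ∧ dz + (-3*y) dz ∧ dx + (4*x + 3*z) dx ∧ dy; curl F = (3*z, -3*y, 4*x + 3*z)

d omega = sum_{i<j} (∂f_j/∂x_i - ∂f_i/∂x_j) dx_i ∧ dx_j. Under the identification (dy ∧ dz, dz ∧ dx, dx ∧ dy) ↔ (e_x, e_y, e_z), the coefficients are exactly the components of curl F. Compute:
  ∂R/∂y - ∂Q/∂z = (-3*z) - (-6*z) = 3*z
  ∂P/∂z - ∂R/∂x = (-3*y) - (0) = -3*y
  ∂Q/∂x - ∂P/∂y = (4*x) - (-3*z) = 4*x + 3*z.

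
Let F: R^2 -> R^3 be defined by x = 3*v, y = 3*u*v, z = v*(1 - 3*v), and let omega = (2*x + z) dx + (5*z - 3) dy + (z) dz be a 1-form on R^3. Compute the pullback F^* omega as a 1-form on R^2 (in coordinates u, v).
F^* omega = (3*v*(-15*v^2 + 5*v - 3)) du + (-45*u*v^2 + 15*u*v - 9*u + 18*v^3 - 18*v^2 + 22*v) dv

Using F^*(f dg) = (f ∘ F) d(g ∘ F), substitute each coordinate x_i by F_i(u, v) in f_i, and replace dx_i by d F_i = (∂F_i/∂u) du + (∂F_i/∂v) dv.
  For the x component: f_1(F) = v*(7 - 3*v); d F_1 = (0) du + (3) dv
  For the y component: f_2(F) = -15*v^2 + 5*v - 3; d F_2 = (3*v) du + (3*u) dv
  For the z component: f_3(F) = v*(1 - 3*v); d F_3 = (0) du + (1 - 6*v) dv
Combining and collecting du, dv coefficients:
  coeff of du: 3*v*(-15*v^2 + 5*v - 3)
  coeff of dv: -45*u*v^2 + 15*u*v - 9*u + 18*v^3 - 18*v^2 + 22*v
F^* omega = (3*v*(-15*v^2 + 5*v - 3)) du + (-45*u*v^2 + 15*u*v - 9*u + 18*v^3 - 18*v^2 + 22*v) dv.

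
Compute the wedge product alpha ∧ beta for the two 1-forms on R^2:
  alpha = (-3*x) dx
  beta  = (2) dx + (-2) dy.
alpha ∧ beta = (6*x) dx ∧ dy

Distribute the wedge, using dx_i ∧ dx_j = -dx_j ∧ dx_i and dx_i ∧ dx_i = 0. For each pair (i, j) with i < j, the coefficient of dx_i ∧ dx_j in alpha ∧ beta is (alpha_i * beta_j - alpha_j * beta_i). Collecting: alpha ∧ beta = (6*x) dx ∧ dy.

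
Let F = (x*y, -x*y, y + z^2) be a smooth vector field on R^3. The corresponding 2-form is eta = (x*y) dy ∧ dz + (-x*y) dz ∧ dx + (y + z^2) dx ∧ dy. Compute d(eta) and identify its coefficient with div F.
d(eta) = (-x + y + 2*z) dx ∧ dy ∧ dz; div F = -x + y + 2*z

For a 2-form in R^3 of the form above, applying d gives a 3-form with coefficient ∂P/∂x + ∂Q/∂y + ∂R/∂z:
  ∂P/∂x = y
  ∂Q/∂y = -x
  ∂R/∂z = 2*z
Sum = -x + y + 2*z, which is exactly div F.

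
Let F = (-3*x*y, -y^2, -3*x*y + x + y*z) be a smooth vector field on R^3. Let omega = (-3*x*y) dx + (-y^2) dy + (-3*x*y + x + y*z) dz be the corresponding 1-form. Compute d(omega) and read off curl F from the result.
d(omega) = (-3*x + z) dy ∧ dz + (3*y - 1) dz ∧ dx + (3*x) dx ∧ dy; curl F = (-3*x + z, 3*y - 1, 3*x)

d omega = sum_{i<j} (∂f_j/∂x_i - ∂f_i/∂x_j) dx_i ∧ dx_j. Under the identification (dy ∧ dz, dz ∧ dx, dx ∧ dy) ↔ (e_x, e_y, e_z), the coefficients are exactly the components of curl F. Compute:
  ∂R/∂y - ∂Q/∂z = (-3*x + z) - (0) = -3*x + z
  ∂P/∂z - ∂R/∂x = (0) - (1 - 3*y) = 3*y - 1
  ∂Q/∂x - ∂P/∂y = (0) - (-3*x) = 3*x.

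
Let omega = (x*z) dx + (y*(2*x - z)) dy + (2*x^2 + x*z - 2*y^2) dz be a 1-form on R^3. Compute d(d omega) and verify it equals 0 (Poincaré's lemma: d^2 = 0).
d(d omega) = 0

Step 1: d omega = sum_{i<j} (∂f_j/∂x_i - ∂f_i/∂x_j) dx_i ∧ dx_j:
  coeff of dx ∧ dy: 2*y
  coeff of dx ∧ dz: 3*x + z
  coeff of dy ∧ dz: -3*y
Step 2: Apply d again to each 2-form coefficient. The only possible 3-form in R^3 is dx ∧ dy ∧ dz, with coefficient
  ∂(coeff of dy∧dz)/∂x - ∂(coeff of dx∧dz)/∂y + ∂(coeff of dx∧dy)/∂z
  = ∂/∂x (-3*y) - ∂/∂y (3*x + z) + ∂/∂z (2*y).
Each of these terms simplifies to sums of mixed partials that cancel in pairs. The result is 0 (by equality of mixed partials for smooth functions — Schwarz / Clairaut).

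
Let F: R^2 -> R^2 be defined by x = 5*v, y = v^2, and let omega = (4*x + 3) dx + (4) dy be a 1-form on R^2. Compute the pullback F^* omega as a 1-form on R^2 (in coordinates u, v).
F^* omega = (108*v + 15) dv

Using F^*(f dg) = (f ∘ F) d(g ∘ F), substitute each coordinate x_i by F_i(u, v) in f_i, and replace dx_i by d F_i = (∂F_i/∂u) du + (∂F_i/∂v) dv.
  For the x component: f_1(F) = 20*v + 3; d F_1 = (0) du + (5) dv
  For the y component: f_2(F) = 4; d F_2 = (0) du + (2*v) dv
Combining and collecting du, dv coefficients:
  coeff of du: 0
  coeff of dv: 108*v + 15
F^* omega = (108*v + 15) dv.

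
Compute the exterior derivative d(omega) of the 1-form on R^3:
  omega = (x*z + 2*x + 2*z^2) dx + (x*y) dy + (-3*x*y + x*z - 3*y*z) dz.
d(omega) = (y) dx ∧ dy + (-x - 3*y - 3*z) dx ∧ dz + (-3*x - 3*z) dy ∧ dz

For a 1-form omega = sum_i f_i dx_i, the exterior derivative is
  d(omega) = sum_{i < j} (∂f_j/∂x_i - ∂f_i/∂x_j) dx_i ∧ dx_j.
  coefficient of dx ∧ dy: ∂f_2/∂x - ∂f_1/∂y = ∂(x*y)/∂x - ∂(x*z + 2*x + 2*z^2)/∂y = y
  coefficient of dx ∧ dz: ∂f_3/∂x - ∂f_1/∂z = ∂(-3*x*y + x*z - 3*y*z)/∂x - ∂(x*z + 2*x + 2*z^2)/∂z = -x - 3*y - 3*z
  coefficient of dy ∧ dz: ∂f_3/∂y - ∂f_2/∂z = ∂(-3*x*y + x*z - 3*y*z)/∂y - ∂(x*y)/∂z = -3*x - 3*z
Assembling: d(omega) = (y) dx ∧ dy + (-x - 3*y - 3*z) dx ∧ dz + (-3*x - 3*z) dy ∧ dz.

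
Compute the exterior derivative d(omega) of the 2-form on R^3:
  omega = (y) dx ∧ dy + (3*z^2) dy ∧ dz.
d(omega) = 0

For a 2-form omega = sum_{i<j} g_{ij} dx_i ∧ dx_j, the exterior derivative is
  d(omega) = sum_{i<j} d(g_{ij}) ∧ dx_i ∧ dx_j = sum_{i<j, k} (∂g_{ij}/∂x_k) dx_k ∧ dx_i ∧ dx_j.
Expand each term, using dx_k ∧ dx_i ∧ dx_j = sgn(permutation) dx_{(a)} ∧ dx_{(b)} ∧ dx_{(c)} with (a < b < c) sorted:

Collecting like 3-forms: d(omega) = 0.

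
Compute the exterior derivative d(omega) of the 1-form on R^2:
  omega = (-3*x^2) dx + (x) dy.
d(omega) = (1) dx ∧ dy

For a 1-form omega = sum_i f_i dx_i, the exterior derivative is
  d(omega) = sum_{i < j} (∂f_j/∂x_i - ∂f_i/∂x_j) dx_i ∧ dx_j.
  coefficient of dx ∧ dy: ∂f_2/∂x - ∂f_1/∂y = ∂(x)/∂x - ∂(-3*x^2)/∂y = 1
Assembling: d(omega) = (1) dx ∧ dy.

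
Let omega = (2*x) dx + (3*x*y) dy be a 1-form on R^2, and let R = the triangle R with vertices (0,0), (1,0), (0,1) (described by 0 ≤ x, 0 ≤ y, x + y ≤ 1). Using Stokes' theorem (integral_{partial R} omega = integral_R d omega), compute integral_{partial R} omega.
integral_(partial R) omega = 1/2

Stokes: integral_partial_R omega = integral_R d omega with d omega = (∂Q/∂x - ∂P/∂y) dx ∧ dy.
  ∂Q/∂x = 3*y
  ∂P/∂y = 0
  integrand = ∂Q/∂x - ∂P/∂y = 3*y.
Integrating over R: integral_0^1 integral_0^{1-x} (3*y) dy dx = 1/2.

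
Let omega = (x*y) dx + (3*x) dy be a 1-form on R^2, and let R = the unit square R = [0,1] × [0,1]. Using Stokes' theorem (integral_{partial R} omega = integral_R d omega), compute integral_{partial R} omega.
integral_(partial R) omega = 5/2

Stokes: integral_partial_R omega = integral_R d omega with d omega = (∂Q/∂x - ∂P/∂y) dx ∧ dy.
  ∂Q/∂x = 3
  ∂P/∂y = x
  integrand = ∂Q/∂x - ∂P/∂y = 3 - x.
Integrating over R: integral_0^1 integral_0^1 (3 - x) dx dy = 5/2.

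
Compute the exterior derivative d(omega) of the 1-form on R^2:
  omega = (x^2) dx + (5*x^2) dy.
d(omega) = (10*x) dx ∧ dy

For a 1-form omega = sum_i f_i dx_i, the exterior derivative is
  d(omega) = sum_{i < j} (∂f_j/∂x_i - ∂f_i/∂x_j) dx_i ∧ dx_j.
  coefficient of dx ∧ dy: ∂f_2/∂x - ∂f_1/∂y = ∂(5*x^2)/∂x - ∂(x^2)/∂y = 10*x
Assembling: d(omega) = (10*x) dx ∧ dy.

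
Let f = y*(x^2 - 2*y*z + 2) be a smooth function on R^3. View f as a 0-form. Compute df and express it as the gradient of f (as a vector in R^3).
df = (2*x*y) dx + (x^2 - 4*y*z + 2) dy + (-2*y^2) dz; grad f = (2*x*y, x^2 - 4*y*z + 2, -2*y^2)

For a 0-form f, d f = (∂f/∂x) dx + (∂f/∂y) dy + (∂f/∂z) dz. The components of the vector representation are exactly the entries of grad f in Cartesian coordinates:
  ∂f/∂x = 2*x*y
  ∂f/∂y = x^2 - 4*y*z + 2
  ∂f/∂z = -2*y^2.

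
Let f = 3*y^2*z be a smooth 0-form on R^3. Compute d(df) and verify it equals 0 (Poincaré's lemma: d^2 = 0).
d(df) = 0

Step 1: df = sum_i (∂f/∂x_i) dx_i = (0) dx + (6*y*z) dy + (3*y^2) dz.
Step 2: Apply d again. Using the 1-form formula, the coefficient of dx ∧ dy in d(df) is ∂^2 f/∂x ∂y - ∂^2 f/∂y ∂x = (0) - (0) = 0 (equality of mixed partials for smooth f).
Similarly for dx ∧ dz and dy ∧ dz — all coefficients vanish. So d(df) = 0.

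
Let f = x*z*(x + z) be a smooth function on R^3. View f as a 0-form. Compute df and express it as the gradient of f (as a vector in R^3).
df = (z*(2*x + z)) dx + (0) dy + (x*(x + 2*z)) dz; grad f = (z*(2*x + z), 0, x*(x + 2*z))

For a 0-form f, d f = (∂f/∂x) dx + (∂f/∂y) dy + (∂f/∂z) dz. The components of the vector representation are exactly the entries of grad f in Cartesian coordinates:
  ∂f/∂x = z*(2*x + z)
  ∂f/∂y = 0
  ∂f/∂z = x*(x + 2*z).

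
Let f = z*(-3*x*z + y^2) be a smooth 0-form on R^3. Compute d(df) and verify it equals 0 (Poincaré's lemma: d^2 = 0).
d(df) = 0

Step 1: df = sum_i (∂f/∂x_i) dx_i = (-3*z^2) dx + (2*y*z) dy + (-6*x*z + y^2) dz.
Step 2: Apply d again. Using the 1-form formula, the coefficient of dx ∧ dy in d(df) is ∂^2 f/∂x ∂y - ∂^2 f/∂y ∂x = (0) - (0) = 0 (equality of mixed partials for smooth f).
Similarly for dx ∧ dz and dy ∧ dz — all coefficients vanish. So d(df) = 0.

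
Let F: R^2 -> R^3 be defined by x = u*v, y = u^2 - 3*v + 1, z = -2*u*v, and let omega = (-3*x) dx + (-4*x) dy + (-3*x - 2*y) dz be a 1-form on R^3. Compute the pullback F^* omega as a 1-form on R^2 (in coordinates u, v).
F^* omega = (v*(-4*u^2 + 3*u*v - 12*v + 4)) du + (u*(4*u^2 + 3*u*v + 4)) dv

Using F^*(f dg) = (f ∘ F) d(g ∘ F), substitute each coordinate x_i by F_i(u, v) in f_i, and replace dx_i by d F_i = (∂F_i/∂u) du + (∂F_i/∂v) dv.
  For the x component: f_1(F) = -3*u*v; d F_1 = (v) du + (u) dv
  For the y component: f_2(F) = -4*u*v; d F_2 = (2*u) du + (-3) dv
  For the z component: f_3(F) = -2*u^2 - 3*u*v + 6*v - 2; d F_3 = (-2*v) du + (-2*u) dv
Combining and collecting du, dv coefficients:
  coeff of du: v*(-4*u^2 + 3*u*v - 12*v + 4)
  coeff of dv: u*(4*u^2 + 3*u*v + 4)
F^* omega = (v*(-4*u^2 + 3*u*v - 12*v + 4)) du + (u*(4*u^2 + 3*u*v + 4)) dv.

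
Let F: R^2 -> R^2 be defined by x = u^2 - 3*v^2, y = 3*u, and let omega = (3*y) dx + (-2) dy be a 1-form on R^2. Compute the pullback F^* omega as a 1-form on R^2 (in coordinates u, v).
F^* omega = (18*u^2 - 6) du + (-54*u*v) dv

Using F^*(f dg) = (f ∘ F) d(g ∘ F), substitute each coordinate x_i by F_i(u, v) in f_i, and replace dx_i by d F_i = (∂F_i/∂u) du + (∂F_i/∂v) dv.
  For the x component: f_1(F) = 9*u; d F_1 = (2*u) du + (-6*v) dv
  For the y component: f_2(F) = -2; d F_2 = (3) du + (0) dv
Combining and collecting du, dv coefficients:
  coeff of du: 18*u^2 - 6
  coeff of dv: -54*u*v
F^* omega = (18*u^2 - 6) du + (-54*u*v) dv.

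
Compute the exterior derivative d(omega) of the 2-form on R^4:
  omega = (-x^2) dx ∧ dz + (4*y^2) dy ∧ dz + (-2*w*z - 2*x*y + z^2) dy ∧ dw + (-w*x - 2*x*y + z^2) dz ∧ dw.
d(omega) = (-2*y) dx ∧ dy ∧ dw + (2*w - 2*x - 2*z) dy ∧ dz ∧ dw + (-w - 2*y) dx ∧ dz ∧ dw

For a 2-form omega = sum_{i<j} g_{ij} dx_i ∧ dx_j, the exterior derivative is
  d(omega) = sum_{i<j} d(g_{ij}) ∧ dx_i ∧ dx_j = sum_{i<j, k} (∂g_{ij}/∂x_k) dx_k ∧ dx_i ∧ dx_j.
Expand each term, using dx_k ∧ dx_i ∧ dx_j = sgn(permutation) dx_{(a)} ∧ dx_{(b)} ∧ dx_{(c)} with (a < b < c) sorted:
  d(-2*w*z - 2*x*y + z^2) includes (∂/∂x)(-2*w*z - 2*x*y + z^2) dx = (-2*y) dx, which multiplied by dy ∧ dw gives (-2*y) dx ∧ dy ∧ dw
  d(-2*w*z - 2*x*y + z^2) includes (∂/∂z)(-2*w*z - 2*x*y + z^2) dz = (-2*w + 2*z) dz, which multiplied by dy ∧ dw gives (2*w - 2*z) dy ∧ dz ∧ dw
  d(-w*x - 2*x*y + z^2) includes (∂/∂x)(-w*x - 2*x*y + z^2) dx = (-w - 2*y) dx, which multiplied by dz ∧ dw gives (-w - 2*y) dx ∧ dz ∧ dw
  d(-w*x - 2*x*y + z^2) includes (∂/∂y)(-w*x - 2*x*y + z^2) dy = (-2*x) dy, which multiplied by dz ∧ dw gives (-2*x) dy ∧ dz ∧ dw
Collecting like 3-forms: d(omega) = (-2*y) dx ∧ dy ∧ dw + (2*w - 2*x - 2*z) dy ∧ dz ∧ dw + (-w - 2*y) dx ∧ dz ∧ dw.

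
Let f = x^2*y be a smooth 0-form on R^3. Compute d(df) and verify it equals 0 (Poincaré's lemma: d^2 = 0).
d(df) = 0

Step 1: df = sum_i (∂f/∂x_i) dx_i = (2*x*y) dx + (x^2) dy + (0) dz.
Step 2: Apply d again. Using the 1-form formula, the coefficient of dx ∧ dy in d(df) is ∂^2 f/∂x ∂y - ∂^2 f/∂y ∂x = (2*x) - (2*x) = 0 (equality of mixed partials for smooth f).
Similarly for dx ∧ dz and dy ∧ dz — all coefficients vanish. So d(df) = 0.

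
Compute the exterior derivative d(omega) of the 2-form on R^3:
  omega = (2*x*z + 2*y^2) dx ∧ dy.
d(omega) = (2*x) dx ∧ dy ∧ dz

For a 2-form omega = sum_{i<j} g_{ij} dx_i ∧ dx_j, the exterior derivative is
  d(omega) = sum_{i<j} d(g_{ij}) ∧ dx_i ∧ dx_j = sum_{i<j, k} (∂g_{ij}/∂x_k) dx_k ∧ dx_i ∧ dx_j.
Expand each term, using dx_k ∧ dx_i ∧ dx_j = sgn(permutation) dx_{(a)} ∧ dx_{(b)} ∧ dx_{(c)} with (a < b < c) sorted:
  d(2*x*z + 2*y^2) includes (∂/∂z)(2*x*z + 2*y^2) dz = (2*x) dz, which multiplied by dx ∧ dy gives (2*x) dx ∧ dy ∧ dz
Collecting like 3-forms: d(omega) = (2*x) dx ∧ dy ∧ dz.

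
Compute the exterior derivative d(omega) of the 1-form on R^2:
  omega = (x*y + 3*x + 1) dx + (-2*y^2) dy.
d(omega) = (-x) dx ∧ dy

For a 1-form omega = sum_i f_i dx_i, the exterior derivative is
  d(omega) = sum_{i < j} (∂f_j/∂x_i - ∂f_i/∂x_j) dx_i ∧ dx_j.
  coefficient of dx ∧ dy: ∂f_2/∂x - ∂f_1/∂y = ∂(-2*y^2)/∂x - ∂(x*y + 3*x + 1)/∂y = -x
Assembling: d(omega) = (-x) dx ∧ dy.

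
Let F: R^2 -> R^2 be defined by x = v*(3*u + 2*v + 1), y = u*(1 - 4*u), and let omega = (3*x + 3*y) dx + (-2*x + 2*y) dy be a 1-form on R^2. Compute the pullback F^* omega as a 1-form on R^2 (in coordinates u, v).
F^* omega = (64*u^3 + 12*u^2*v - 24*u^2 + 59*u*v^2 + 19*u*v + 2*u + 18*v^3 + 5*v^2 - 2*v) du + (-36*u^3 - 21*u^2*v - 3*u^2 + 54*u*v^2 + 30*u*v + 3*u + 24*v^3 + 18*v^2 + 3*v) dv

Using F^*(f dg) = (f ∘ F) d(g ∘ F), substitute each coordinate x_i by F_i(u, v) in f_i, and replace dx_i by d F_i = (∂F_i/∂u) du + (∂F_i/∂v) dv.
  For the x component: f_1(F) = -12*u^2 + 9*u*v + 3*u + 6*v^2 + 3*v; d F_1 = (3*v) du + (3*u + 4*v + 1) dv
  For the y component: f_2(F) = -8*u^2 - 6*u*v + 2*u - 4*v^2 - 2*v; d F_2 = (1 - 8*u) du + (0) dv
Combining and collecting du, dv coefficients:
  coeff of du: 64*u^3 + 12*u^2*v - 24*u^2 + 59*u*v^2 + 19*u*v + 2*u + 18*v^3 + 5*v^2 - 2*v
  coeff of dv: -36*u^3 - 21*u^2*v - 3*u^2 + 54*u*v^2 + 30*u*v + 3*u + 24*v^3 + 18*v^2 + 3*v
F^* omega = (64*u^3 + 12*u^2*v - 24*u^2 + 59*u*v^2 + 19*u*v + 2*u + 18*v^3 + 5*v^2 - 2*v) du + (-36*u^3 - 21*u^2*v - 3*u^2 + 54*u*v^2 + 30*u*v + 3*u + 24*v^3 + 18*v^2 + 3*v) dv.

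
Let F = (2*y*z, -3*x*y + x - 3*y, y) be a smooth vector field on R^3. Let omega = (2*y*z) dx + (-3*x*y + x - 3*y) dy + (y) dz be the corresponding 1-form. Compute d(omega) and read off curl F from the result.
d(omega) = (1) dy ∧ dz + (2*y) dz ∧ dx + (-3*y - 2*z + 1) dx ∧ dy; curl F = (1, 2*y, -3*y - 2*z + 1)

d omega = sum_{i<j} (∂f_j/∂x_i - ∂f_i/∂x_j) dx_i ∧ dx_j. Under the identification (dy ∧ dz, dz ∧ dx, dx ∧ dy) ↔ (e_x, e_y, e_z), the coefficients are exactly the components of curl F. Compute:
  ∂R/∂y - ∂Q/∂z = (1) - (0) = 1
  ∂P/∂z - ∂R/∂x = (2*y) - (0) = 2*y
  ∂Q/∂x - ∂P/∂y = (1 - 3*y) - (2*z) = -3*y - 2*z + 1.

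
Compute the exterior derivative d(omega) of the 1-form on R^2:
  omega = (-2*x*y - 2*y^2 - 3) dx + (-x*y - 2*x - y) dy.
d(omega) = (2*x + 3*y - 2) dx ∧ dy

For a 1-form omega = sum_i f_i dx_i, the exterior derivative is
  d(omega) = sum_{i < j} (∂f_j/∂x_i - ∂f_i/∂x_j) dx_i ∧ dx_j.
  coefficient of dx ∧ dy: ∂f_2/∂x - ∂f_1/∂y = ∂(-x*y - 2*x - y)/∂x - ∂(-2*x*y - 2*y^2 - 3)/∂y = 2*x + 3*y - 2
Assembling: d(omega) = (2*x + 3*y - 2) dx ∧ dy.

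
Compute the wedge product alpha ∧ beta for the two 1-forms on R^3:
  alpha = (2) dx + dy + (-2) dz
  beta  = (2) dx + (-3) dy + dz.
alpha ∧ beta = (-8) dx ∧ dy + (6) dx ∧ dz + (-5) dy ∧ dz

Distribute the wedge, using dx_i ∧ dx_j = -dx_j ∧ dx_i and dx_i ∧ dx_i = 0. For each pair (i, j) with i < j, the coefficient of dx_i ∧ dx_j in alpha ∧ beta is (alpha_i * beta_j - alpha_j * beta_i). Collecting: alpha ∧ beta = (-8) dx ∧ dy + (6) dx ∧ dz + (-5) dy ∧ dz.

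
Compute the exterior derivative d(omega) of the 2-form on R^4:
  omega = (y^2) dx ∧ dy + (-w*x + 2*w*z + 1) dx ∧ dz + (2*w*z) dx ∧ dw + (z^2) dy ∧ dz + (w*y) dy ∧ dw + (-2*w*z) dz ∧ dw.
d(omega) = (-2*w - x + 2*z) dx ∧ dz ∧ dw

For a 2-form omega = sum_{i<j} g_{ij} dx_i ∧ dx_j, the exterior derivative is
  d(omega) = sum_{i<j} d(g_{ij}) ∧ dx_i ∧ dx_j = sum_{i<j, k} (∂g_{ij}/∂x_k) dx_k ∧ dx_i ∧ dx_j.
Expand each term, using dx_k ∧ dx_i ∧ dx_j = sgn(permutation) dx_{(a)} ∧ dx_{(b)} ∧ dx_{(c)} with (a < b < c) sorted:
  d(-w*x + 2*w*z + 1) includes (∂/∂w)(-w*x + 2*w*z + 1) dw = (-x + 2*z) dw, which multiplied by dx ∧ dz gives (-x + 2*z) dx ∧ dz ∧ dw
  d(2*w*z) includes (∂/∂z)(2*w*z) dz = (2*w) dz, which multiplied by dx ∧ dw gives (-2*w) dx ∧ dz ∧ dw
Collecting like 3-forms: d(omega) = (-2*w - x + 2*z) dx ∧ dz ∧ dw.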